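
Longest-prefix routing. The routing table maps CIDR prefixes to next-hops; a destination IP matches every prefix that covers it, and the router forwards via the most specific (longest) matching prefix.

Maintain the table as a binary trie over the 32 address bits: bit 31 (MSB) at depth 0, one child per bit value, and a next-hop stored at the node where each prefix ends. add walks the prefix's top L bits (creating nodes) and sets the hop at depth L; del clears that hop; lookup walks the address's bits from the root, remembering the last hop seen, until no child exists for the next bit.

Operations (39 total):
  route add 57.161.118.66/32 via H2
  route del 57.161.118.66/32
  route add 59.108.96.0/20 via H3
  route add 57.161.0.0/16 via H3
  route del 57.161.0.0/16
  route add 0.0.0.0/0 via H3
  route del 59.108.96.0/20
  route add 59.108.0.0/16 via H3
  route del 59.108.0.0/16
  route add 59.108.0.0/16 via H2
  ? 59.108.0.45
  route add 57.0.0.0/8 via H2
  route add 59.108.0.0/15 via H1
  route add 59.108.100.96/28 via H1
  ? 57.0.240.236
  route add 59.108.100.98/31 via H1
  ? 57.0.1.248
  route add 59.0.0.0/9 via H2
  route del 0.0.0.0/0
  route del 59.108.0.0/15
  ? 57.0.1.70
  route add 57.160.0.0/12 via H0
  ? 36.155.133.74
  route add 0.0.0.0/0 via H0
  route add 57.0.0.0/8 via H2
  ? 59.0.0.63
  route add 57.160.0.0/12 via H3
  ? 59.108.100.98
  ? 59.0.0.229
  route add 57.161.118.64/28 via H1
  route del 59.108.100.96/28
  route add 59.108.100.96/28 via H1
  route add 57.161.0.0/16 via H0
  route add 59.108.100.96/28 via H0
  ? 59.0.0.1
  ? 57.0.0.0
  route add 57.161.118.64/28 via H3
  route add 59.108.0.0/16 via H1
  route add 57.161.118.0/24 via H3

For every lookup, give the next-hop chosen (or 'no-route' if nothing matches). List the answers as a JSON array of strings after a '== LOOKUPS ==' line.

Trace:
  add 57.161.118.66/32 -> H2 at depth 32
  del 57.161.118.66/32 (clear depth 32)
  add 59.108.96.0/20 -> H3 at depth 20
  add 57.161.0.0/16 -> H3 at depth 16
  del 57.161.0.0/16 (clear depth 16)
  add 0.0.0.0/0 -> H3 at depth 0
  del 59.108.96.0/20 (clear depth 20)
  add 59.108.0.0/16 -> H3 at depth 16
  del 59.108.0.0/16 (clear depth 16)
  add 59.108.0.0/16 -> H2 at depth 16
  Q 59.108.0.45: descend 00111011011011000 ; hops seen [H3,H2] ; pick H2
  add 57.0.0.0/8 -> H2 at depth 8
  add 59.108.0.0/15 -> H1 at depth 15
  add 59.108.100.96/28 -> H1 at depth 28
  Q 57.0.240.236: descend 00111001 ; hops seen [H3,H2] ; pick H2
  add 59.108.100.98/31 -> H1 at depth 31
  Q 57.0.1.248: descend 00111001 ; hops seen [H3,H2] ; pick H2
  add 59.0.0.0/9 -> H2 at depth 9
  del 0.0.0.0/0 (clear depth 0)
  del 59.108.0.0/15 (clear depth 15)
  Q 57.0.1.70: descend 00111001 ; hops seen [H2] ; pick H2
  add 57.160.0.0/12 -> H0 at depth 12
  Q 36.155.133.74: descend 001 ; hops seen [∅] ; pick no-route
  add 0.0.0.0/0 -> H0 at depth 0
  add 57.0.0.0/8 -> H2 at depth 8
  Q 59.0.0.63: descend 001110110 ; hops seen [H0,H2] ; pick H2
  add 57.160.0.0/12 -> H3 at depth 12
  Q 59.108.100.98: descend 0011101101101100011001000110001 ; hops seen [H0,H2,H2,H1,H1] ; pick H1
  Q 59.0.0.229: descend 001110110 ; hops seen [H0,H2] ; pick H2
  add 57.161.118.64/28 -> H1 at depth 28
  del 59.108.100.96/28 (clear depth 28)
  add 59.108.100.96/28 -> H1 at depth 28
  add 57.161.0.0/16 -> H0 at depth 16
  add 59.108.100.96/28 -> H0 at depth 28
  Q 59.0.0.1: descend 001110110 ; hops seen [H0,H2] ; pick H2
  Q 57.0.0.0: descend 00111001 ; hops seen [H0,H2] ; pick H2
  add 57.161.118.64/28 -> H3 at depth 28
  add 59.108.0.0/16 -> H1 at depth 16
  add 57.161.118.0/24 -> H3 at depth 24

== LOOKUPS ==
["H2","H2","H2","H2","no-route","H2","H1","H2","H2","H2"]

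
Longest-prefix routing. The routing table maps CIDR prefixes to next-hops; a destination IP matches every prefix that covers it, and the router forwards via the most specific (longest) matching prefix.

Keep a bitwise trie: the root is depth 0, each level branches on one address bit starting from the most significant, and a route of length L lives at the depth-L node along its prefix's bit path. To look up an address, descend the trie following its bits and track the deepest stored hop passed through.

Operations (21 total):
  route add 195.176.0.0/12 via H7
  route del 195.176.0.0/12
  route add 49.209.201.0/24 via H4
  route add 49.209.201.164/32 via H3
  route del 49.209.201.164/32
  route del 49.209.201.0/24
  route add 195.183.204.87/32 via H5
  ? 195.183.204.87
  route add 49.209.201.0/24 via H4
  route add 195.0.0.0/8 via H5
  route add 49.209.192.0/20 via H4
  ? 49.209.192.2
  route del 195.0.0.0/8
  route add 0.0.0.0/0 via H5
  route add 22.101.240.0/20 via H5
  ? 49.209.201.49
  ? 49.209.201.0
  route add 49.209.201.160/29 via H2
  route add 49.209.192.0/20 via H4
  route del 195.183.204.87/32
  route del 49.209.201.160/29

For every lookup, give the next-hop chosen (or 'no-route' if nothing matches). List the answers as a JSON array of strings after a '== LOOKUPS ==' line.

Trace:
  + 195.176.0.0/12 (H7) depth=12
  del 195.176.0.0/12 (clear depth 12)
  + 49.209.201.0/24 (H4) depth=24
  + 49.209.201.164/32 (H3) depth=32
  del 49.209.201.164/32 (clear depth 32)
  del 49.209.201.0/24 (clear depth 24)
  + 195.183.204.87/32 (H5) depth=32
  Q 195.183.204.87: descend 11000011101101111100110001010111 ; hops seen [H5] ; pick H5
  + 49.209.201.0/24 (H4) depth=24
  + 195.0.0.0/8 (H5) depth=8
  + 49.209.192.0/20 (H4) depth=20
  Q 49.209.192.2: descend 00110001110100011100 ; hops seen [H4] ; pick H4
  del 195.0.0.0/8 (clear depth 8)
  + 0.0.0.0/0 (H5) depth=0
  + 22.101.240.0/20 (H5) depth=20
  Q 49.209.201.49: descend 001100011101000111001001 ; hops seen [H5,H4,H4] ; pick H4
  Q 49.209.201.0: descend 001100011101000111001001 ; hops seen [H5,H4,H4] ; pick H4
  + 49.209.201.160/29 (H2) depth=29
  + 49.209.192.0/20 (H4) depth=20
  del 195.183.204.87/32 (clear depth 32)
  del 49.209.201.160/29 (clear depth 29)

== LOOKUPS ==
["H5","H4","H4","H4"]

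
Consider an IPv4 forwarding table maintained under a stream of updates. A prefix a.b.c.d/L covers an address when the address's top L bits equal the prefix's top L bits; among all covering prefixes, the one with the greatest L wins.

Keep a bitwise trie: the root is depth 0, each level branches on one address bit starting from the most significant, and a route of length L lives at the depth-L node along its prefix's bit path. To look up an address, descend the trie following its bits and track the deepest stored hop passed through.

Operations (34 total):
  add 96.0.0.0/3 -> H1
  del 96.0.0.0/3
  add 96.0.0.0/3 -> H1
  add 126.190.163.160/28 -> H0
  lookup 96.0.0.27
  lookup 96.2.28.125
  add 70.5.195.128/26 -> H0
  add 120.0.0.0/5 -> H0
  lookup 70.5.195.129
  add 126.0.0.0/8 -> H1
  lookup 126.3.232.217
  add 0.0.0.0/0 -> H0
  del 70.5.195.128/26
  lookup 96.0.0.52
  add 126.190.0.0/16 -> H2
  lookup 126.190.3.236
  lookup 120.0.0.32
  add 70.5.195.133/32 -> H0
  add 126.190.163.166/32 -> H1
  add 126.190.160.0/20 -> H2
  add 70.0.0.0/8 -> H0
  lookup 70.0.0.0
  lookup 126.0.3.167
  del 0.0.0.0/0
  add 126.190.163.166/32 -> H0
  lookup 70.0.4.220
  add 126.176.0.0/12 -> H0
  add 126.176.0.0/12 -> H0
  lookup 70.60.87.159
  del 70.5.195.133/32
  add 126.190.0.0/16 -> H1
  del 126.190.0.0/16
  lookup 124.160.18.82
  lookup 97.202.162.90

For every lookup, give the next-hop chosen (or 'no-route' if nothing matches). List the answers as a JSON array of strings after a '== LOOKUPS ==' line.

Apply in order:
  add 96.0.0.0/3 -> H1 at depth 3
  del 96.0.0.0/3 (clear depth 3)
  add 96.0.0.0/3 -> H1 at depth 3
  add 126.190.163.160/28 -> H0 at depth 28
  Q 96.0.0.27: descend 011 ; hops seen [H1] ; pick H1
  Q 96.2.28.125: descend 011 ; hops seen [H1] ; pick H1
  add 70.5.195.128/26 -> H0 at depth 26
  add 120.0.0.0/5 -> H0 at depth 5
  Q 70.5.195.129: descend 01000110000001011100001110 ; hops seen [H0] ; pick H0
  add 126.0.0.0/8 -> H1 at depth 8
  Q 126.3.232.217: descend 01111110 ; hops seen [H1,H0,H1] ; pick H1
  add 0.0.0.0/0 -> H0 at depth 0
  del 70.5.195.128/26 (clear depth 26)
  Q 96.0.0.52: descend 011 ; hops seen [H0,H1] ; pick H1
  add 126.190.0.0/16 -> H2 at depth 16
  Q 126.190.3.236: descend 0111111010111110 ; hops seen [H0,H1,H0,H1,H2] ; pick H2
  Q 120.0.0.32: descend 01111 ; hops seen [H0,H1,H0] ; pick H0
  add 70.5.195.133/32 -> H0 at depth 32
  add 126.190.163.166/32 -> H1 at depth 32
  add 126.190.160.0/20 -> H2 at depth 20
  add 70.0.0.0/8 -> H0 at depth 8
  Q 70.0.0.0: descend 0100011000000 ; hops seen [H0,H0] ; pick H0
  Q 126.0.3.167: descend 01111110 ; hops seen [H0,H1,H0,H1] ; pick H1
  del 0.0.0.0/0 (clear depth 0)
  add 126.190.163.166/32 -> H0 at depth 32
  Q 70.0.4.220: descend 0100011000000 ; hops seen [H0] ; pick H0
  add 126.176.0.0/12 -> H0 at depth 12
  add 126.176.0.0/12 -> H0 at depth 12
  Q 70.60.87.159: descend 0100011000 ; hops seen [H0] ; pick H0
  del 70.5.195.133/32 (clear depth 32)
  add 126.190.0.0/16 -> H1 at depth 16
  del 126.190.0.0/16 (clear depth 16)
  Q 124.160.18.82: descend 011111 ; hops seen [H1,H0] ; pick H0
  Q 97.202.162.90: descend 011 ; hops seen [H1] ; pick H1

== LOOKUPS ==
["H1","H1","H0","H1","H1","H2","H0","H0","H1","H0","H0","H0","H1"]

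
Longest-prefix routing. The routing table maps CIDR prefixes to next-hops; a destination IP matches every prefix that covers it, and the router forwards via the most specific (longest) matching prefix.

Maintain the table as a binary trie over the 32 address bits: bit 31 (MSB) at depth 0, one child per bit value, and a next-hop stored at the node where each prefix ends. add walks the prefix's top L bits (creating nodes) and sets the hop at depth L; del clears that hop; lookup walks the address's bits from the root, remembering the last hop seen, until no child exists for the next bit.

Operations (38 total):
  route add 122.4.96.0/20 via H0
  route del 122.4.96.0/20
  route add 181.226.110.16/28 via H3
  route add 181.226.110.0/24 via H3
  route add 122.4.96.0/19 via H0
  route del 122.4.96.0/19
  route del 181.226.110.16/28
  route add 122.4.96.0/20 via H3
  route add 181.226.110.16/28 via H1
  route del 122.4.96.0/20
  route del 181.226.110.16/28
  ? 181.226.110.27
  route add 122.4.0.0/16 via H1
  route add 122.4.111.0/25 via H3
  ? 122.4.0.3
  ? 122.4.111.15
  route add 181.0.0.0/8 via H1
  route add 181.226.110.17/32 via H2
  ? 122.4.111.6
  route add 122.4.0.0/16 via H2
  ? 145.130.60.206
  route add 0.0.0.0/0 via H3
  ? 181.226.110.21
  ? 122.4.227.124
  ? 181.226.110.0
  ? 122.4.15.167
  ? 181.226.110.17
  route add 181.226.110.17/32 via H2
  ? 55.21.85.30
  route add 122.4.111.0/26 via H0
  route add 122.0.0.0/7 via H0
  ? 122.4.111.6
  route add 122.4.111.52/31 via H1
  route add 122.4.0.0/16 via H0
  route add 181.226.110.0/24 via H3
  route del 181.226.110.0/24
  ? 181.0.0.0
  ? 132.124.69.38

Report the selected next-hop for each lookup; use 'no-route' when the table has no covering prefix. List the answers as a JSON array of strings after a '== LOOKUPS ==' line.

Apply in order:
  + 122.4.96.0/20 (H0) depth=20
  - 122.4.96.0/20 clear@20
  + 181.226.110.16/28 (H3) depth=28
  + 181.226.110.0/24 (H3) depth=24
  + 122.4.96.0/19 (H0) depth=19
  - 122.4.96.0/19 clear@19
  - 181.226.110.16/28 clear@28
  + 122.4.96.0/20 (H3) depth=20
  + 181.226.110.16/28 (H1) depth=28
  - 122.4.96.0/20 clear@20
  - 181.226.110.16/28 clear@28
  ? 181.226.110.27  path d0:-→d1:-→d2:-→d3:-→d4:-→d5:-→d6:-→d7:-→d8:-→d9:-→d10:-→d11:-→d12:-→d13:-→d14:-→d15:-→d16:-→d17:-→d18:-→d19:-→d20:-→d21:-→d22:-→d23:-→d24:H3→d25:-→d26:-→d27:-→d28:-  best=H3
  + 122.4.0.0/16 (H1) depth=16
  + 122.4.111.0/25 (H3) depth=25
  ? 122.4.0.3  path d0:-→d1:-→d2:-→d3:-→d4:-→d5:-→d6:-→d7:-→d8:-→d9:-→d10:-→d11:-→d12:-→d13:-→d14:-→d15:-→d16:H1→d17:-  best=H1
  ? 122.4.111.15  path d0:-→d1:-→d2:-→d3:-→d4:-→d5:-→d6:-→d7:-→d8:-→d9:-→d10:-→d11:-→d12:-→d13:-→d14:-→d15:-→d16:H1→d17:-→d18:-→d19:-→d20:-→d21:-→d22:-→d23:-→d24:-→d25:H3  best=H3
  + 181.0.0.0/8 (H1) depth=8
  + 181.226.110.17/32 (H2) depth=32
  ? 122.4.111.6  path d0:-→d1:-→d2:-→d3:-→d4:-→d5:-→d6:-→d7:-→d8:-→d9:-→d10:-→d11:-→d12:-→d13:-→d14:-→d15:-→d16:H1→d17:-→d18:-→d19:-→d20:-→d21:-→d22:-→d23:-→d24:-→d25:H3  best=H3
  + 122.4.0.0/16 (H2) depth=16
  ? 145.130.60.206  path d0:-→d1:-→d2:-  best=no-route
  + 0.0.0.0/0 (H3) depth=0
  ? 181.226.110.21  path d0:H3→d1:-→d2:-→d3:-→d4:-→d5:-→d6:-→d7:-→d8:H1→d9:-→d10:-→d11:-→d12:-→d13:-→d14:-→d15:-→d16:-→d17:-→d18:-→d19:-→d20:-→d21:-→d22:-→d23:-→d24:H3→d25:-→d26:-→d27:-→d28:-→d29:-  best=H3
  ? 122.4.227.124  path d0:H3→d1:-→d2:-→d3:-→d4:-→d5:-→d6:-→d7:-→d8:-→d9:-→d10:-→d11:-→d12:-→d13:-→d14:-→d15:-→d16:H2  best=H2
  ? 181.226.110.0  path d0:H3→d1:-→d2:-→d3:-→d4:-→d5:-→d6:-→d7:-→d8:H1→d9:-→d10:-→d11:-→d12:-→d13:-→d14:-→d15:-→d16:-→d17:-→d18:-→d19:-→d20:-→d21:-→d22:-→d23:-→d24:H3→d25:-→d26:-→d27:-  best=H3
  ? 122.4.15.167  path d0:H3→d1:-→d2:-→d3:-→d4:-→d5:-→d6:-→d7:-→d8:-→d9:-→d10:-→d11:-→d12:-→d13:-→d14:-→d15:-→d16:H2→d17:-  best=H2
  ? 181.226.110.17  path d0:H3→d1:-→d2:-→d3:-→d4:-→d5:-→d6:-→d7:-→d8:H1→d9:-→d10:-→d11:-→d12:-→d13:-→d14:-→d15:-→d16:-→d17:-→d18:-→d19:-→d20:-→d21:-→d22:-→d23:-→d24:H3→d25:-→d26:-→d27:-→d28:-→d29:-→d30:-→d31:-→d32:H2  best=H2
  + 181.226.110.17/32 (H2) depth=32
  ? 55.21.85.30  path d0:H3→d1:-  best=H3
  + 122.4.111.0/26 (H0) depth=26
  + 122.0.0.0/7 (H0) depth=7
  ? 122.4.111.6  path d0:H3→d1:-→d2:-→d3:-→d4:-→d5:-→d6:-→d7:H0→d8:-→d9:-→d10:-→d11:-→d12:-→d13:-→d14:-→d15:-→d16:H2→d17:-→d18:-→d19:-→d20:-→d21:-→d22:-→d23:-→d24:-→d25:H3→d26:H0  best=H0
  + 122.4.111.52/31 (H1) depth=31
  + 122.4.0.0/16 (H0) depth=16
  + 181.226.110.0/24 (H3) depth=24
  - 181.226.110.0/24 clear@24
  ? 181.0.0.0  path d0:H3→d1:-→d2:-→d3:-→d4:-→d5:-→d6:-→d7:-→d8:H1  best=H1
  ? 132.124.69.38  path d0:H3→d1:-→d2:-  best=H3

== LOOKUPS ==
["H3","H1","H3","H3","no-route","H3","H2","H3","H2","H2","H3","H0","H1","H3"]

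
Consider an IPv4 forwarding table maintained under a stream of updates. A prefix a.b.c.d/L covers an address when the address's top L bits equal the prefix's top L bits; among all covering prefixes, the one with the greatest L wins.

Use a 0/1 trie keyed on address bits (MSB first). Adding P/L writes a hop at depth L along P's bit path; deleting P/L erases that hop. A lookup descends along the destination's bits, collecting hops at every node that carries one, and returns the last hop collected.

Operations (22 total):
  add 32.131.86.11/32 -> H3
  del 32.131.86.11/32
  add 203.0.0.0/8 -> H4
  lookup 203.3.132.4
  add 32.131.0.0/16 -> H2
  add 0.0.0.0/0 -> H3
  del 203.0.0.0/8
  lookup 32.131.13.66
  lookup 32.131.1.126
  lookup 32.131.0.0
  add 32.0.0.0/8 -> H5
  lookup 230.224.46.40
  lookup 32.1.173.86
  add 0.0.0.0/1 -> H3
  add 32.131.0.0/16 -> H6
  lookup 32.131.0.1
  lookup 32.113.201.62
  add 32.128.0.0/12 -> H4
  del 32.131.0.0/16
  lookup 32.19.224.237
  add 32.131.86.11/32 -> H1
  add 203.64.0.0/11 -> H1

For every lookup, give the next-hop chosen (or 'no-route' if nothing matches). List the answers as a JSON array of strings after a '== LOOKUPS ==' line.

Process each operation:
  + 32.131.86.11/32 (H3) depth=32
  del 32.131.86.11/32 (clear depth 32)
  + 203.0.0.0/8 (H4) depth=8
  lookup 203.3.132.4: bits 11001011 walk d0:-→d1:-→d2:-→d3:-→d4:-→d5:-→d6:-→d7:-→d8:H4 -> H4
  + 32.131.0.0/16 (H2) depth=16
  + 0.0.0.0/0 (H3) depth=0
  del 203.0.0.0/8 (clear depth 8)
  lookup 32.131.13.66: bits 00100000100000110 walk d0:H3→d1:-→d2:-→d3:-→d4:-→d5:-→d6:-→d7:-→d8:-→d9:-→d10:-→d11:-→d12:-→d13:-→d14:-→d15:-→d16:H2→d17:- -> H2
  lookup 32.131.1.126: bits 00100000100000110 walk d0:H3→d1:-→d2:-→d3:-→d4:-→d5:-→d6:-→d7:-→d8:-→d9:-→d10:-→d11:-→d12:-→d13:-→d14:-→d15:-→d16:H2→d17:- -> H2
  lookup 32.131.0.0: bits 00100000100000110 walk d0:H3→d1:-→d2:-→d3:-→d4:-→d5:-→d6:-→d7:-→d8:-→d9:-→d10:-→d11:-→d12:-→d13:-→d14:-→d15:-→d16:H2→d17:- -> H2
  + 32.0.0.0/8 (H5) depth=8
  lookup 230.224.46.40: bits 11 walk d0:H3→d1:-→d2:- -> H3
  lookup 32.1.173.86: bits 00100000 walk d0:H3→d1:-→d2:-→d3:-→d4:-→d5:-→d6:-→d7:-→d8:H5 -> H5
  + 0.0.0.0/1 (H3) depth=1
  + 32.131.0.0/16 (H6) depth=16
  lookup 32.131.0.1: bits 00100000100000110 walk d0:H3→d1:H3→d2:-→d3:-→d4:-→d5:-→d6:-→d7:-→d8:H5→d9:-→d10:-→d11:-→d12:-→d13:-→d14:-→d15:-→d16:H6→d17:- -> H6
  lookup 32.113.201.62: bits 00100000 walk d0:H3→d1:H3→d2:-→d3:-→d4:-→d5:-→d6:-→d7:-→d8:H5 -> H5
  + 32.128.0.0/12 (H4) depth=12
  del 32.131.0.0/16 (clear depth 16)
  lookup 32.19.224.237: bits 00100000 walk d0:H3→d1:H3→d2:-→d3:-→d4:-→d5:-→d6:-→d7:-→d8:H5 -> H5
  + 32.131.86.11/32 (H1) depth=32
  + 203.64.0.0/11 (H1) depth=11

== LOOKUPS ==
["H4","H2","H2","H2","H3","H5","H6","H5","H5"]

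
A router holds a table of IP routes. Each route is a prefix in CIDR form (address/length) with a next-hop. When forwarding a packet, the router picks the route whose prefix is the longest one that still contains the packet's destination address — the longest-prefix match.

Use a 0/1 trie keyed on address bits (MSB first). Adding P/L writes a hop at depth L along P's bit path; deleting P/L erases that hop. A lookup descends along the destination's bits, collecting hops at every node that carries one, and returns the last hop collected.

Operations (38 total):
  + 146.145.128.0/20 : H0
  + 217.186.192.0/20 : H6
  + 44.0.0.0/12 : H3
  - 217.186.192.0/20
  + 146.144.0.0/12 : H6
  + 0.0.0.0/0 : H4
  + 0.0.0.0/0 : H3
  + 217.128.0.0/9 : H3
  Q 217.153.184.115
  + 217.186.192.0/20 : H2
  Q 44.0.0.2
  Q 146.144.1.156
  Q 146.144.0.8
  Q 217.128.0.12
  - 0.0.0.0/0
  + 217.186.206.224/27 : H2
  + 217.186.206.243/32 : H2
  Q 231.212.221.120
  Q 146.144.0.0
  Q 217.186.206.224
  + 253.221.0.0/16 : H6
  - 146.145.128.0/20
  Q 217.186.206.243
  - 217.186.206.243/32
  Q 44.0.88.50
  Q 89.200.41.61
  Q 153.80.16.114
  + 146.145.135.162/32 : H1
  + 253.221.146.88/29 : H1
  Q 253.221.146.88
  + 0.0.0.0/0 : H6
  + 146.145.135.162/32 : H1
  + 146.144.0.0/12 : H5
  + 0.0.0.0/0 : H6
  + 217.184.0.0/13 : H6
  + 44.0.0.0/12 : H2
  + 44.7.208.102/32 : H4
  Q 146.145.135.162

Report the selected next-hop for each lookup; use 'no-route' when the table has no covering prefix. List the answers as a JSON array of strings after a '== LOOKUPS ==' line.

Process each operation:
  add 146.145.128.0/20 -> H0 at depth 20
  add 217.186.192.0/20 -> H6 at depth 20
  add 44.0.0.0/12 -> H3 at depth 12
  del 217.186.192.0/20 (clear depth 20)
  add 146.144.0.0/12 -> H6 at depth 12
  add 0.0.0.0/0 -> H4 at depth 0
  add 0.0.0.0/0 -> H3 at depth 0
  add 217.128.0.0/9 -> H3 at depth 9
  Q 217.153.184.115: descend 1101100110 ; hops seen [H3,H3] ; pick H3
  add 217.186.192.0/20 -> H2 at depth 20
  Q 44.0.0.2: descend 001011000000 ; hops seen [H3,H3] ; pick H3
  Q 146.144.1.156: descend 100100101001000 ; hops seen [H3,H6] ; pick H6
  Q 146.144.0.8: descend 100100101001000 ; hops seen [H3,H6] ; pick H6
  Q 217.128.0.12: descend 1101100110 ; hops seen [H3,H3] ; pick H3
  del 0.0.0.0/0 (clear depth 0)
  add 217.186.206.224/27 -> H2 at depth 27
  add 217.186.206.243/32 -> H2 at depth 32
  Q 231.212.221.120: descend 11 ; hops seen [∅] ; pick no-route
  Q 146.144.0.0: descend 100100101001000 ; hops seen [H6] ; pick H6
  Q 217.186.206.224: descend 110110011011101011001110111 ; hops seen [H3,H2,H2] ; pick H2
  add 253.221.0.0/16 -> H6 at depth 16
  del 146.145.128.0/20 (clear depth 20)
  Q 217.186.206.243: descend 11011001101110101100111011110011 ; hops seen [H3,H2,H2,H2] ; pick H2
  del 217.186.206.243/32 (clear depth 32)
  Q 44.0.88.50: descend 001011000000 ; hops seen [H3] ; pick H3
  Q 89.200.41.61: descend 0 ; hops seen [∅] ; pick no-route
  Q 153.80.16.114: descend 1001 ; hops seen [∅] ; pick no-route
  add 146.145.135.162/32 -> H1 at depth 32
  add 253.221.146.88/29 -> H1 at depth 29
  Q 253.221.146.88: descend 11111101110111011001001001011 ; hops seen [H6,H1] ; pick H1
  add 0.0.0.0/0 -> H6 at depth 0
  add 146.145.135.162/32 -> H1 at depth 32
  add 146.144.0.0/12 -> H5 at depth 12
  add 0.0.0.0/0 -> H6 at depth 0
  add 217.184.0.0/13 -> H6 at depth 13
  add 44.0.0.0/12 -> H2 at depth 12
  add 44.7.208.102/32 -> H4 at depth 32
  Q 146.145.135.162: descend 10010010100100011000011110100010 ; hops seen [H6,H5,H1] ; pick H1

== LOOKUPS ==
["H3","H3","H6","H6","H3","no-route","H6","H2","H2","H3","no-route","no-route","H1","H1"]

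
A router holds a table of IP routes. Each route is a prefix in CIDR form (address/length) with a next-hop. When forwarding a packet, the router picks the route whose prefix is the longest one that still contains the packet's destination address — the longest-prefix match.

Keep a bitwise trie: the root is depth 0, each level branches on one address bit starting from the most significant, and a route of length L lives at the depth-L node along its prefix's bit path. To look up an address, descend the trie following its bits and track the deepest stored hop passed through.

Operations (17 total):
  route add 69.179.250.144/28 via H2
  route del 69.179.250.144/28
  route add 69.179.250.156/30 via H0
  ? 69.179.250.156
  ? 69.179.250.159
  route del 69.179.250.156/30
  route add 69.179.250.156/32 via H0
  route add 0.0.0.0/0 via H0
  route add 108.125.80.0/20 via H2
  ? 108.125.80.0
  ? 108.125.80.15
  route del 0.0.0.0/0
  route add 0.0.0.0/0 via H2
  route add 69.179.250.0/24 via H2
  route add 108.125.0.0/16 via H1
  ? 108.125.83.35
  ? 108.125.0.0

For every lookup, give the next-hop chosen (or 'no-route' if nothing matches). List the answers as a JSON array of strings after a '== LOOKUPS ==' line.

Trace:
  + 69.179.250.144/28 (H2) depth=28
  - 69.179.250.144/28 clear@28
  + 69.179.250.156/30 (H0) depth=30
  ? 69.179.250.156  path d0:-→d1:-→d2:-→d3:-→d4:-→d5:-→d6:-→d7:-→d8:-→d9:-→d10:-→d11:-→d12:-→d13:-→d14:-→d15:-→d16:-→d17:-→d18:-→d19:-→d20:-→d21:-→d22:-→d23:-→d24:-→d25:-→d26:-→d27:-→d28:-→d29:-→d30:H0  best=H0
  ? 69.179.250.159  path d0:-→d1:-→d2:-→d3:-→d4:-→d5:-→d6:-→d7:-→d8:-→d9:-→d10:-→d11:-→d12:-→d13:-→d14:-→d15:-→d16:-→d17:-→d18:-→d19:-→d20:-→d21:-→d22:-→d23:-→d24:-→d25:-→d26:-→d27:-→d28:-→d29:-→d30:H0  best=H0
  - 69.179.250.156/30 clear@30
  + 69.179.250.156/32 (H0) depth=32
  + 0.0.0.0/0 (H0) depth=0
  + 108.125.80.0/20 (H2) depth=20
  ? 108.125.80.0  path d0:H0→d1:-→d2:-→d3:-→d4:-→d5:-→d6:-→d7:-→d8:-→d9:-→d10:-→d11:-→d12:-→d13:-→d14:-→d15:-→d16:-→d17:-→d18:-→d19:-→d20:H2  best=H2
  ? 108.125.80.15  path d0:H0→d1:-→d2:-→d3:-→d4:-→d5:-→d6:-→d7:-→d8:-→d9:-→d10:-→d11:-→d12:-→d13:-→d14:-→d15:-→d16:-→d17:-→d18:-→d19:-→d20:H2  best=H2
  - 0.0.0.0/0 clear@0
  + 0.0.0.0/0 (H2) depth=0
  + 69.179.250.0/24 (H2) depth=24
  + 108.125.0.0/16 (H1) depth=16
  ? 108.125.83.35  path d0:H2→d1:-→d2:-→d3:-→d4:-→d5:-→d6:-→d7:-→d8:-→d9:-→d10:-→d11:-→d12:-→d13:-→d14:-→d15:-→d16:H1→d17:-→d18:-→d19:-→d20:H2  best=H2
  ? 108.125.0.0  path d0:H2→d1:-→d2:-→d3:-→d4:-→d5:-→d6:-→d7:-→d8:-→d9:-→d10:-→d11:-→d12:-→d13:-→d14:-→d15:-→d16:H1→d17:-  best=H1

== LOOKUPS ==
["H0","H0","H2","H2","H2","H1"]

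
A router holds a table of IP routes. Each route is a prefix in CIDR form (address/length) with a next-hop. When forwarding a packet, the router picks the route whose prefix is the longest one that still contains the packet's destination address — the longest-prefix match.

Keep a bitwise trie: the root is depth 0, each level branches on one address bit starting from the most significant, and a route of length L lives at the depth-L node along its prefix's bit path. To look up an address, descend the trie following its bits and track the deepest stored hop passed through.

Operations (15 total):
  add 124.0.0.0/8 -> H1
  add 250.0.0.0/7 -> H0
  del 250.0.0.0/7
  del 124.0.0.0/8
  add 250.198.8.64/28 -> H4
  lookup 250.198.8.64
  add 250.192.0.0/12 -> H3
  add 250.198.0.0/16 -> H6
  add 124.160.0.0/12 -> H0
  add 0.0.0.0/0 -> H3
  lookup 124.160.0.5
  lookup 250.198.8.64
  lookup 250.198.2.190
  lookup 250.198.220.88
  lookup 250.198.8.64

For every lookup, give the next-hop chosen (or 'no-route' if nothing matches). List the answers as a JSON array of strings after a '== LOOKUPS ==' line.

Process each operation:
  + 124.0.0.0/8 (H1) depth=8
  + 250.0.0.0/7 (H0) depth=7
  del 250.0.0.0/7 (clear depth 7)
  del 124.0.0.0/8 (clear depth 8)
  + 250.198.8.64/28 (H4) depth=28
  ? 250.198.8.64  path d0:-→d1:-→d2:-→d3:-→d4:-→d5:-→d6:-→d7:-→d8:-→d9:-→d10:-→d11:-→d12:-→d13:-→d14:-→d15:-→d16:-→d17:-→d18:-→d19:-→d20:-→d21:-→d22:-→d23:-→d24:-→d25:-→d26:-→d27:-→d28:H4  best=H4
  + 250.192.0.0/12 (H3) depth=12
  + 250.198.0.0/16 (H6) depth=16
  + 124.160.0.0/12 (H0) depth=12
  + 0.0.0.0/0 (H3) depth=0
  ? 124.160.0.5  path d0:H3→d1:-→d2:-→d3:-→d4:-→d5:-→d6:-→d7:-→d8:-→d9:-→d10:-→d11:-→d12:H0  best=H0
  ? 250.198.8.64  path d0:H3→d1:-→d2:-→d3:-→d4:-→d5:-→d6:-→d7:-→d8:-→d9:-→d10:-→d11:-→d12:H3→d13:-→d14:-→d15:-→d16:H6→d17:-→d18:-→d19:-→d20:-→d21:-→d22:-→d23:-→d24:-→d25:-→d26:-→d27:-→d28:H4  best=H4
  ? 250.198.2.190  path d0:H3→d1:-→d2:-→d3:-→d4:-→d5:-→d6:-→d7:-→d8:-→d9:-→d10:-→d11:-→d12:H3→d13:-→d14:-→d15:-→d16:H6→d17:-→d18:-→d19:-→d20:-  best=H6
  ? 250.198.220.88  path d0:H3→d1:-→d2:-→d3:-→d4:-→d5:-→d6:-→d7:-→d8:-→d9:-→d10:-→d11:-→d12:H3→d13:-→d14:-→d15:-→d16:H6  best=H6
  ? 250.198.8.64  path d0:H3→d1:-→d2:-→d3:-→d4:-→d5:-→d6:-→d7:-→d8:-→d9:-→d10:-→d11:-→d12:H3→d13:-→d14:-→d15:-→d16:H6→d17:-→d18:-→d19:-→d20:-→d21:-→d22:-→d23:-→d24:-→d25:-→d26:-→d27:-→d28:H4  best=H4

== LOOKUPS ==
["H4","H0","H4","H6","H6","H4"]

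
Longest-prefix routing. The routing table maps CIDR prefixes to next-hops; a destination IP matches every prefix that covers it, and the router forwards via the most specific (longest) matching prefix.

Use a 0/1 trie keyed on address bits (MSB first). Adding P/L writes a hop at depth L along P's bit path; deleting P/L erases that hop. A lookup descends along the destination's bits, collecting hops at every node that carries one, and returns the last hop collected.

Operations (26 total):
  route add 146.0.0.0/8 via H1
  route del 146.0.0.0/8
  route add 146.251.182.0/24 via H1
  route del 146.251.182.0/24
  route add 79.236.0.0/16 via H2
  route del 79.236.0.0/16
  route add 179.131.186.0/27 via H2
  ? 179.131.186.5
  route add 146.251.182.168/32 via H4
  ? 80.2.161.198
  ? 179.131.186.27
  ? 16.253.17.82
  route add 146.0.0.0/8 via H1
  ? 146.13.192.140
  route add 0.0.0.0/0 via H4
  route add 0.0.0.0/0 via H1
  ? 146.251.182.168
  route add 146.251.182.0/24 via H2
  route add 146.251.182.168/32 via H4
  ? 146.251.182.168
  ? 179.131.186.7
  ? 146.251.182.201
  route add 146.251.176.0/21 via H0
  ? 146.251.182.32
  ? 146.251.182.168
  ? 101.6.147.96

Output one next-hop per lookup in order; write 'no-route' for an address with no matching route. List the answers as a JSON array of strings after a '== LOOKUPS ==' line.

Apply in order:
  + 146.0.0.0/8 (H1) depth=8
  - 146.0.0.0/8 clear@8
  + 146.251.182.0/24 (H1) depth=24
  - 146.251.182.0/24 clear@24
  + 79.236.0.0/16 (H2) depth=16
  - 79.236.0.0/16 clear@16
  + 179.131.186.0/27 (H2) depth=27
  lookup 179.131.186.5: bits 101100111000001110111010000 walk d0:-→d1:-→d2:-→d3:-→d4:-→d5:-→d6:-→d7:-→d8:-→d9:-→d10:-→d11:-→d12:-→d13:-→d14:-→d15:-→d16:-→d17:-→d18:-→d19:-→d20:-→d21:-→d22:-→d23:-→d24:-→d25:-→d26:-→d27:H2 -> H2
  + 146.251.182.168/32 (H4) depth=32
  lookup 80.2.161.198: bits 010 walk d0:-→d1:-→d2:-→d3:- -> no-route
  lookup 179.131.186.27: bits 101100111000001110111010000 walk d0:-→d1:-→d2:-→d3:-→d4:-→d5:-→d6:-→d7:-→d8:-→d9:-→d10:-→d11:-→d12:-→d13:-→d14:-→d15:-→d16:-→d17:-→d18:-→d19:-→d20:-→d21:-→d22:-→d23:-→d24:-→d25:-→d26:-→d27:H2 -> H2
  lookup 16.253.17.82: bits 0 walk d0:-→d1:- -> no-route
  + 146.0.0.0/8 (H1) depth=8
  lookup 146.13.192.140: bits 10010010 walk d0:-→d1:-→d2:-→d3:-→d4:-→d5:-→d6:-→d7:-→d8:H1 -> H1
  + 0.0.0.0/0 (H4) depth=0
  + 0.0.0.0/0 (H1) depth=0
  lookup 146.251.182.168: bits 10010010111110111011011010101000 walk d0:H1→d1:-→d2:-→d3:-→d4:-→d5:-→d6:-→d7:-→d8:H1→d9:-→d10:-→d11:-→d12:-→d13:-→d14:-→d15:-→d16:-→d17:-→d18:-→d19:-→d20:-→d21:-→d22:-→d23:-→d24:-→d25:-→d26:-→d27:-→d28:-→d29:-→d30:-→d31:-→d32:H4 -> H4
  + 146.251.182.0/24 (H2) depth=24
  + 146.251.182.168/32 (H4) depth=32
  lookup 146.251.182.168: bits 10010010111110111011011010101000 walk d0:H1→d1:-→d2:-→d3:-→d4:-→d5:-→d6:-→d7:-→d8:H1→d9:-→d10:-→d11:-→d12:-→d13:-→d14:-→d15:-→d16:-→d17:-→d18:-→d19:-→d20:-→d21:-→d22:-→d23:-→d24:H2→d25:-→d26:-→d27:-→d28:-→d29:-→d30:-→d31:-→d32:H4 -> H4
  lookup 179.131.186.7: bits 101100111000001110111010000 walk d0:H1→d1:-→d2:-→d3:-→d4:-→d5:-→d6:-→d7:-→d8:-→d9:-→d10:-→d11:-→d12:-→d13:-→d14:-→d15:-→d16:-→d17:-→d18:-→d19:-→d20:-→d21:-→d22:-→d23:-→d24:-→d25:-→d26:-→d27:H2 -> H2
  lookup 146.251.182.201: bits 1001001011111011101101101 walk d0:H1→d1:-→d2:-→d3:-→d4:-→d5:-→d6:-→d7:-→d8:H1→d9:-→d10:-→d11:-→d12:-→d13:-→d14:-→d15:-→d16:-→d17:-→d18:-→d19:-→d20:-→d21:-→d22:-→d23:-→d24:H2→d25:- -> H2
  + 146.251.176.0/21 (H0) depth=21
  lookup 146.251.182.32: bits 100100101111101110110110 walk d0:H1→d1:-→d2:-→d3:-→d4:-→d5:-→d6:-→d7:-→d8:H1→d9:-→d10:-→d11:-→d12:-→d13:-→d14:-→d15:-→d16:-→d17:-→d18:-→d19:-→d20:-→d21:H0→d22:-→d23:-→d24:H2 -> H2
  lookup 146.251.182.168: bits 10010010111110111011011010101000 walk d0:H1→d1:-→d2:-→d3:-→d4:-→d5:-→d6:-→d7:-→d8:H1→d9:-→d10:-→d11:-→d12:-→d13:-→d14:-→d15:-→d16:-→d17:-→d18:-→d19:-→d20:-→d21:H0→d22:-→d23:-→d24:H2→d25:-→d26:-→d27:-→d28:-→d29:-→d30:-→d31:-→d32:H4 -> H4
  lookup 101.6.147.96: bits 01 walk d0:H1→d1:-→d2:- -> H1

== LOOKUPS ==
["H2","no-route","H2","no-route","H1","H4","H4","H2","H2","H2","H4","H1"]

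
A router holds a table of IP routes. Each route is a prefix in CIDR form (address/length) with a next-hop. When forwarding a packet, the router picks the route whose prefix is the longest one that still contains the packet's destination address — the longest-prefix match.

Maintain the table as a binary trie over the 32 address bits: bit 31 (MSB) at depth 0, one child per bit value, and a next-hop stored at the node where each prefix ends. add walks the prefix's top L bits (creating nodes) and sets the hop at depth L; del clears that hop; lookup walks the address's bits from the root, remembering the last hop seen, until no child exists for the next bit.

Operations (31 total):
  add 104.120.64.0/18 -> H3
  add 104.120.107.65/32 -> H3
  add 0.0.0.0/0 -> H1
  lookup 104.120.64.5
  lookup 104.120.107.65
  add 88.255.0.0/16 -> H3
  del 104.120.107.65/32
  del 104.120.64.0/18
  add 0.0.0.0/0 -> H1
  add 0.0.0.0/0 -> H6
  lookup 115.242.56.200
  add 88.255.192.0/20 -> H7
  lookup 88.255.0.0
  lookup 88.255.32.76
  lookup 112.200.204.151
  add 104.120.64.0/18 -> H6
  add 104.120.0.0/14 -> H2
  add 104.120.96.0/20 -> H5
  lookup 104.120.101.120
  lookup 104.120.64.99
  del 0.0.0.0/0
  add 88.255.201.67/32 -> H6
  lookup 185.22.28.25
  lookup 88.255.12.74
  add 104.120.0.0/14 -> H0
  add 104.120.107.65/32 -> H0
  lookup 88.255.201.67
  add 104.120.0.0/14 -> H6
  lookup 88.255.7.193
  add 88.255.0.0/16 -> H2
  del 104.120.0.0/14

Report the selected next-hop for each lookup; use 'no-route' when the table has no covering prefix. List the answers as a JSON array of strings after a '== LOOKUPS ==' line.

Process each operation:
  add 104.120.64.0/18 -> H3 at depth 18
  add 104.120.107.65/32 -> H3 at depth 32
  add 0.0.0.0/0 -> H1 at depth 0
  Q 104.120.64.5: descend 011010000111100001 ; hops seen [H1,H3] ; pick H3
  Q 104.120.107.65: descend 01101000011110000110101101000001 ; hops seen [H1,H3,H3] ; pick H3
  add 88.255.0.0/16 -> H3 at depth 16
  del 104.120.107.65/32 (clear depth 32)
  del 104.120.64.0/18 (clear depth 18)
  add 0.0.0.0/0 -> H1 at depth 0
  add 0.0.0.0/0 -> H6 at depth 0
  Q 115.242.56.200: descend 011 ; hops seen [H6] ; pick H6
  add 88.255.192.0/20 -> H7 at depth 20
  Q 88.255.0.0: descend 0101100011111111 ; hops seen [H6,H3] ; pick H3
  Q 88.255.32.76: descend 0101100011111111 ; hops seen [H6,H3] ; pick H3
  Q 112.200.204.151: descend 011 ; hops seen [H6] ; pick H6
  add 104.120.64.0/18 -> H6 at depth 18
  add 104.120.0.0/14 -> H2 at depth 14
  add 104.120.96.0/20 -> H5 at depth 20
  Q 104.120.101.120: descend 01101000011110000110 ; hops seen [H6,H2,H6,H5] ; pick H5
  Q 104.120.64.99: descend 011010000111100001 ; hops seen [H6,H2,H6] ; pick H6
  del 0.0.0.0/0 (clear depth 0)
  add 88.255.201.67/32 -> H6 at depth 32
  Q 185.22.28.25: descend ε ; hops seen [∅] ; pick no-route
  Q 88.255.12.74: descend 0101100011111111 ; hops seen [H3] ; pick H3
  add 104.120.0.0/14 -> H0 at depth 14
  add 104.120.107.65/32 -> H0 at depth 32
  Q 88.255.201.67: descend 01011000111111111100100101000011 ; hops seen [H3,H7,H6] ; pick H6
  add 104.120.0.0/14 -> H6 at depth 14
  Q 88.255.7.193: descend 0101100011111111 ; hops seen [H3] ; pick H3
  add 88.255.0.0/16 -> H2 at depth 16
  del 104.120.0.0/14 (clear depth 14)

== LOOKUPS ==
["H3","H3","H6","H3","H3","H6","H5","H6","no-route","H3","H6","H3"]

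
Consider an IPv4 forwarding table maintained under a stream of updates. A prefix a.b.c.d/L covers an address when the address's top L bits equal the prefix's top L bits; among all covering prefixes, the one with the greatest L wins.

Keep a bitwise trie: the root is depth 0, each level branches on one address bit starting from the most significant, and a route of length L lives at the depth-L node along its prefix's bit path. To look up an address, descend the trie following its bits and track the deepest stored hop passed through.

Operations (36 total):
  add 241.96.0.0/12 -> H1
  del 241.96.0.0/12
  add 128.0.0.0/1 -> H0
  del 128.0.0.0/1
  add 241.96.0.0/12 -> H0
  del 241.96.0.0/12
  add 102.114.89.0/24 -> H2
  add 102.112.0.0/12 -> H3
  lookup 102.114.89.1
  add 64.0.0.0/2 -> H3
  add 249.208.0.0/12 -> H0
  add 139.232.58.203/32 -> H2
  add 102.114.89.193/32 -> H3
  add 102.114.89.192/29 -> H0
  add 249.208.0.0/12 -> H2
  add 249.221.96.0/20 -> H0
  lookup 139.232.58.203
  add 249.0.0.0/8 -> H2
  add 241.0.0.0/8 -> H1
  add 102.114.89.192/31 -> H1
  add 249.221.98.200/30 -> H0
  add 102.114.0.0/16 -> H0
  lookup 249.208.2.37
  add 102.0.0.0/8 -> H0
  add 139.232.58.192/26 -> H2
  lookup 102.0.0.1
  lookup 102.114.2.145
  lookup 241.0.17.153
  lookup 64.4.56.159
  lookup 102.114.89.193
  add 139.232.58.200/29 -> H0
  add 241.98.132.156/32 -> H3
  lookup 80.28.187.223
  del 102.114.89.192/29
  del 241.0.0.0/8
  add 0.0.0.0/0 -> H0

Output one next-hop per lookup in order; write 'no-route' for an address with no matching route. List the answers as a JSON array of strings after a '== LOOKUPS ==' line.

Trace:
  + 241.96.0.0/12 (H1) depth=12
  del 241.96.0.0/12 (clear depth 12)
  + 128.0.0.0/1 (H0) depth=1
  del 128.0.0.0/1 (clear depth 1)
  + 241.96.0.0/12 (H0) depth=12
  del 241.96.0.0/12 (clear depth 12)
  + 102.114.89.0/24 (H2) depth=24
  + 102.112.0.0/12 (H3) depth=12
  lookup 102.114.89.1: bits 011001100111001001011001 walk d0:-→d1:-→d2:-→d3:-→d4:-→d5:-→d6:-→d7:-→d8:-→d9:-→d10:-→d11:-→d12:H3→d13:-→d14:-→d15:-→d16:-→d17:-→d18:-→d19:-→d20:-→d21:-→d22:-→d23:-→d24:H2 -> H2
  + 64.0.0.0/2 (H3) depth=2
  + 249.208.0.0/12 (H0) depth=12
  + 139.232.58.203/32 (H2) depth=32
  + 102.114.89.193/32 (H3) depth=32
  + 102.114.89.192/29 (H0) depth=29
  + 249.208.0.0/12 (H2) depth=12
  + 249.221.96.0/20 (H0) depth=20
  lookup 139.232.58.203: bits 10001011111010000011101011001011 walk d0:-→d1:-→d2:-→d3:-→d4:-→d5:-→d6:-→d7:-→d8:-→d9:-→d10:-→d11:-→d12:-→d13:-→d14:-→d15:-→d16:-→d17:-→d18:-→d19:-→d20:-→d21:-→d22:-→d23:-→d24:-→d25:-→d26:-→d27:-→d28:-→d29:-→d30:-→d31:-→d32:H2 -> H2
  + 249.0.0.0/8 (H2) depth=8
  + 241.0.0.0/8 (H1) depth=8
  + 102.114.89.192/31 (H1) depth=31
  + 249.221.98.200/30 (H0) depth=30
  + 102.114.0.0/16 (H0) depth=16
  lookup 249.208.2.37: bits 111110011101 walk d0:-→d1:-→d2:-→d3:-→d4:-→d5:-→d6:-→d7:-→d8:H2→d9:-→d10:-→d11:-→d12:H2 -> H2
  + 102.0.0.0/8 (H0) depth=8
  + 139.232.58.192/26 (H2) depth=26
  lookup 102.0.0.1: bits 011001100 walk d0:-→d1:-→d2:H3→d3:-→d4:-→d5:-→d6:-→d7:-→d8:H0→d9:- -> H0
  lookup 102.114.2.145: bits 01100110011100100 walk d0:-→d1:-→d2:H3→d3:-→d4:-→d5:-→d6:-→d7:-→d8:H0→d9:-→d10:-→d11:-→d12:H3→d13:-→d14:-→d15:-→d16:H0→d17:- -> H0
  lookup 241.0.17.153: bits 111100010 walk d0:-→d1:-→d2:-→d3:-→d4:-→d5:-→d6:-→d7:-→d8:H1→d9:- -> H1
  lookup 64.4.56.159: bits 01 walk d0:-→d1:-→d2:H3 -> H3
  lookup 102.114.89.193: bits 01100110011100100101100111000001 walk d0:-→d1:-→d2:H3→d3:-→d4:-→d5:-→d6:-→d7:-→d8:H0→d9:-→d10:-→d11:-→d12:H3→d13:-→d14:-→d15:-→d16:H0→d17:-→d18:-→d19:-→d20:-→d21:-→d22:-→d23:-→d24:H2→d25:-→d26:-→d27:-→d28:-→d29:H0→d30:-→d31:H1→d32:H3 -> H3
  + 139.232.58.200/29 (H0) depth=29
  + 241.98.132.156/32 (H3) depth=32
  lookup 80.28.187.223: bits 01 walk d0:-→d1:-→d2:H3 -> H3
  del 102.114.89.192/29 (clear depth 29)
  del 241.0.0.0/8 (clear depth 8)
  + 0.0.0.0/0 (H0) depth=0

== LOOKUPS ==
["H2","H2","H2","H0","H0","H1","H3","H3","H3"]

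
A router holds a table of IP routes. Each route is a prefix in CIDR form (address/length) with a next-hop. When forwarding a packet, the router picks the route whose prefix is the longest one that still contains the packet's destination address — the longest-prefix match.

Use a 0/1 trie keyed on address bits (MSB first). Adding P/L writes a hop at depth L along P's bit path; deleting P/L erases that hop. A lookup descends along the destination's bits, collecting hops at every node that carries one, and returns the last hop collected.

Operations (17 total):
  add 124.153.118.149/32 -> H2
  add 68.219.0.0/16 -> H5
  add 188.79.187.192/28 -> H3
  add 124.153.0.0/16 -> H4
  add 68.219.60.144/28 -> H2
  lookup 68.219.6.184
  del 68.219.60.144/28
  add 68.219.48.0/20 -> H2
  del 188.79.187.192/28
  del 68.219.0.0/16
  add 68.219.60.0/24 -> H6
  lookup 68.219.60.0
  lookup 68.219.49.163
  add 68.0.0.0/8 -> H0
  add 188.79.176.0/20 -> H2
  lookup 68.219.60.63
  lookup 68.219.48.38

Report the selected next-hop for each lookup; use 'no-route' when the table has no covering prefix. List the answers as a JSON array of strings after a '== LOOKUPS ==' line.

Process each operation:
  + 124.153.118.149/32 (H2) depth=32
  + 68.219.0.0/16 (H5) depth=16
  + 188.79.187.192/28 (H3) depth=28
  + 124.153.0.0/16 (H4) depth=16
  + 68.219.60.144/28 (H2) depth=28
  ? 68.219.6.184  path d0:-→d1:-→d2:-→d3:-→d4:-→d5:-→d6:-→d7:-→d8:-→d9:-→d10:-→d11:-→d12:-→d13:-→d14:-→d15:-→d16:H5→d17:-→d18:-  best=H5
  - 68.219.60.144/28 clear@28
  + 68.219.48.0/20 (H2) depth=20
  - 188.79.187.192/28 clear@28
  - 68.219.0.0/16 clear@16
  + 68.219.60.0/24 (H6) depth=24
  ? 68.219.60.0  path d0:-→d1:-→d2:-→d3:-→d4:-→d5:-→d6:-→d7:-→d8:-→d9:-→d10:-→d11:-→d12:-→d13:-→d14:-→d15:-→d16:-→d17:-→d18:-→d19:-→d20:H2→d21:-→d22:-→d23:-→d24:H6  best=H6
  ? 68.219.49.163  path d0:-→d1:-→d2:-→d3:-→d4:-→d5:-→d6:-→d7:-→d8:-→d9:-→d10:-→d11:-→d12:-→d13:-→d14:-→d15:-→d16:-→d17:-→d18:-→d19:-→d20:H2  best=H2
  + 68.0.0.0/8 (H0) depth=8
  + 188.79.176.0/20 (H2) depth=20
  ? 68.219.60.63  path d0:-→d1:-→d2:-→d3:-→d4:-→d5:-→d6:-→d7:-→d8:H0→d9:-→d10:-→d11:-→d12:-→d13:-→d14:-→d15:-→d16:-→d17:-→d18:-→d19:-→d20:H2→d21:-→d22:-→d23:-→d24:H6  best=H6
  ? 68.219.48.38  path d0:-→d1:-→d2:-→d3:-→d4:-→d5:-→d6:-→d7:-→d8:H0→d9:-→d10:-→d11:-→d12:-→d13:-→d14:-→d15:-→d16:-→d17:-→d18:-→d19:-→d20:H2  best=H2

== LOOKUPS ==
["H5","H6","H2","H6","H2"]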